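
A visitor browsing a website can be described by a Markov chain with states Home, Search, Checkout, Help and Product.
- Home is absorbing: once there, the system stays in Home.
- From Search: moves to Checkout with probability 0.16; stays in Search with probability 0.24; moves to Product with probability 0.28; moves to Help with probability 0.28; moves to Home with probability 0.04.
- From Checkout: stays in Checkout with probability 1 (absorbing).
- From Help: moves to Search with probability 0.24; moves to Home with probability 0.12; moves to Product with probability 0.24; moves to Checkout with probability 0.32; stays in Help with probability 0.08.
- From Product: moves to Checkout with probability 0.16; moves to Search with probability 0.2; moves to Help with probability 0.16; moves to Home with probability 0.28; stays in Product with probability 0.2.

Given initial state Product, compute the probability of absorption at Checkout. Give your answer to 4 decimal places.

0.4830

Let h(s) be the probability of absorption at Checkout starting from transient state s. Then h(Checkout) = 1 and h(Home) = 0. By first-step analysis:
h(Search) = 0.04·0 + 0.24·h(Search) + 0.16·1 + 0.28·h(Help) + 0.28·h(Product)
h(Help) = 0.12·0 + 0.24·h(Search) + 0.32·1 + 0.08·h(Help) + 0.24·h(Product)
h(Product) = 0.28·0 + 0.2·h(Search) + 0.16·1 + 0.16·h(Help) + 0.2·h(Product)
Solving: h(Search) = 0.6229, h(Help) = 0.6363, h(Product) = 0.4830.
Starting from Product, the probability is 0.4830.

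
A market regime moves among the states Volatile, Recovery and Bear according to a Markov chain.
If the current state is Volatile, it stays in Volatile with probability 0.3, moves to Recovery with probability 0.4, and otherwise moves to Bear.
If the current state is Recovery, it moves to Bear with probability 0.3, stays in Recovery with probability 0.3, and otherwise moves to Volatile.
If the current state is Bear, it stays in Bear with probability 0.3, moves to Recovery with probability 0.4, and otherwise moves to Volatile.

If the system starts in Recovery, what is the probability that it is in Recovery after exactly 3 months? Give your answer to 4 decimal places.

Propagate the distribution vector 3 months from Recovery.
After 0 months: (0.0000, 1.0000, 0.0000)
After 1 month: (0.4000, 0.3000, 0.3000)
After 2 months: (0.3300, 0.3700, 0.3000)
After 3 months: (0.3370, 0.3630, 0.3000)
P(in Recovery after 3 months) = 0.3630

0.3630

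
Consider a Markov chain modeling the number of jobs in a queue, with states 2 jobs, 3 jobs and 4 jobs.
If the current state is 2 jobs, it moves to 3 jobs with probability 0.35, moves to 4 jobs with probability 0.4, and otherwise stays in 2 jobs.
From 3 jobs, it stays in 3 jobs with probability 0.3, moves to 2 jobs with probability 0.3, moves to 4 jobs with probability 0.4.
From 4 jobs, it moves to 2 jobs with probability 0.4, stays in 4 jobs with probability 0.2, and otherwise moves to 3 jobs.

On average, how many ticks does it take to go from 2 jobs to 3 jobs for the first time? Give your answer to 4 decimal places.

Let t(s) be the expected number of ticks to first reach 3 jobs from state s, with t(3 jobs) = 0. Conditioning on the first tick:
t(2 jobs) = 1 + 0.25·t(2 jobs) + 0.4·t(4 jobs)
t(4 jobs) = 1 + 0.4·t(2 jobs) + 0.2·t(4 jobs)
Solving: t(2 jobs) = 2.7273, t(4 jobs) = 2.6136.
Expected ticks from 2 jobs to 3 jobs: 2.7273.

2.7273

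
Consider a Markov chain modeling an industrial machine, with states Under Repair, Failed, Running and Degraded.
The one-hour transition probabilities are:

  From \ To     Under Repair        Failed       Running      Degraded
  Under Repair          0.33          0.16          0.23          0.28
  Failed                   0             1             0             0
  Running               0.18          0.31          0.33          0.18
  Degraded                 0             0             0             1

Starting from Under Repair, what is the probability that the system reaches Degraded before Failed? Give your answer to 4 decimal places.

Let h(s) be the probability of absorption at Degraded starting from transient state s. Then h(Degraded) = 1 and h(Failed) = 0. By first-step analysis:
h(Under Repair) = 0.33·h(Under Repair) + 0.16·0 + 0.23·h(Running) + 0.28·1
h(Running) = 0.18·h(Under Repair) + 0.31·0 + 0.33·h(Running) + 0.18·1
Solving: h(Under Repair) = 0.5620, h(Running) = 0.4196.
Starting from Under Repair, the probability is 0.5620.

0.5620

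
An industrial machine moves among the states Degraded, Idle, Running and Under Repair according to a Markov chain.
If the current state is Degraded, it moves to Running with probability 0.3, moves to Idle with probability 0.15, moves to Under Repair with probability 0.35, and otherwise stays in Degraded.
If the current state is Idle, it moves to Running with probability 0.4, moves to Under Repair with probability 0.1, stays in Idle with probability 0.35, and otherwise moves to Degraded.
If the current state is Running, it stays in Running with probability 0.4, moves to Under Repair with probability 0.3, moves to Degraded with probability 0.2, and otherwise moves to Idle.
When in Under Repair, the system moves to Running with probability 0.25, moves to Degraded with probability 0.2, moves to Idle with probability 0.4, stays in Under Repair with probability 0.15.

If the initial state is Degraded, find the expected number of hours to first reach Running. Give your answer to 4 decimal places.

3.1816

Let t(s) be the expected number of hours to first reach Running from state s, with t(Running) = 0. Conditioning on the first hour:
t(Degraded) = 1 + 0.2·t(Degraded) + 0.15·t(Idle) + 0.35·t(Under Repair)
t(Idle) = 1 + 0.15·t(Degraded) + 0.35·t(Idle) + 0.1·t(Under Repair)
t(Under Repair) = 1 + 0.2·t(Degraded) + 0.4·t(Idle) + 0.15·t(Under Repair)
Solving: t(Degraded) = 3.1816, t(Idle) = 2.7694, t(Under Repair) = 3.2283.
Expected hours from Degraded to Running: 3.1816.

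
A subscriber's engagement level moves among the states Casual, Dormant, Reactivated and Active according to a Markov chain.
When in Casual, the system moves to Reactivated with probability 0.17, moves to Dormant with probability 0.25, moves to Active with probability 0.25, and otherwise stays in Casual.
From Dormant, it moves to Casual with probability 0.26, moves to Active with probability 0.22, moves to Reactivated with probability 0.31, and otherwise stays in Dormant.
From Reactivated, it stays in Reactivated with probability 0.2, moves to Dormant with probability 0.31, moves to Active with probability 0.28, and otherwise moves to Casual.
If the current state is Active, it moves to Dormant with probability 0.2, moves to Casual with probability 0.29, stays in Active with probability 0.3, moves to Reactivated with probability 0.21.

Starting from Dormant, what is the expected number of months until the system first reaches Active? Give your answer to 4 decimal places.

Let t(s) be the expected number of months to first reach Active from state s, with t(Active) = 0. Conditioning on the first month:
t(Casual) = 1 + 0.33·t(Casual) + 0.25·t(Dormant) + 0.17·t(Reactivated)
t(Dormant) = 1 + 0.26·t(Casual) + 0.21·t(Dormant) + 0.31·t(Reactivated)
t(Reactivated) = 1 + 0.21·t(Casual) + 0.31·t(Dormant) + 0.2·t(Reactivated)
Solving: t(Casual) = 4.0197, t(Dormant) = 4.1198, t(Reactivated) = 3.9016.
Expected months from Dormant to Active: 4.1198.

4.1198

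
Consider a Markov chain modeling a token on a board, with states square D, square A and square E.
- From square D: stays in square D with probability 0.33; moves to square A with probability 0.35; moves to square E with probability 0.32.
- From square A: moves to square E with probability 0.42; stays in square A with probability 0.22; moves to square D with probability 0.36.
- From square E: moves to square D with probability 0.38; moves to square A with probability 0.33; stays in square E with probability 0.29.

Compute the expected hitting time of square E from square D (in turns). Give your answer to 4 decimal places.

2.8492

Let t(s) be the expected number of turns to first reach square E from state s, with t(square E) = 0. Conditioning on the first turn:
t(square D) = 1 + 0.33·t(square D) + 0.35·t(square A)
t(square A) = 1 + 0.36·t(square D) + 0.22·t(square A)
Solving: t(square D) = 2.8492, t(square A) = 2.5971.
Expected turns from square D to square E: 2.8492.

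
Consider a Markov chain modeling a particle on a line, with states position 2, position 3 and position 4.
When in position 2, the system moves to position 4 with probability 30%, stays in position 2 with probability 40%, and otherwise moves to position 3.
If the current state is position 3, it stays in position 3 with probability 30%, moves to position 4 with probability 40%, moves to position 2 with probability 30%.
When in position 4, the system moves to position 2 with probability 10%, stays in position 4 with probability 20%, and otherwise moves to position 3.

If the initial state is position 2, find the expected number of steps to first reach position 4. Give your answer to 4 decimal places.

Let t(s) be the expected number of steps to first reach position 4 from state s, with t(position 4) = 0. Conditioning on the first step:
t(position 2) = 1 + 0.4·t(position 2) + 0.3·t(position 3)
t(position 3) = 1 + 0.3·t(position 2) + 0.3·t(position 3)
Solving: t(position 2) = 3.0303, t(position 3) = 2.7273.
Expected steps from position 2 to position 4: 3.0303.

3.0303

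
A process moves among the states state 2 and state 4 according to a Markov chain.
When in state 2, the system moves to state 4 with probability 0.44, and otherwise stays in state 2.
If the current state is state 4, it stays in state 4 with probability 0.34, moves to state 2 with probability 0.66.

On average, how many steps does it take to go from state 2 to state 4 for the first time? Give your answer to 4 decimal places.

Let t(s) be the expected number of steps to first reach state 4 from state s, with t(state 4) = 0. Conditioning on the first step:
t(state 2) = 1 + 0.56·t(state 2)
Solving: t(state 2) = 2.2727.
Expected steps from state 2 to state 4: 2.2727.

2.2727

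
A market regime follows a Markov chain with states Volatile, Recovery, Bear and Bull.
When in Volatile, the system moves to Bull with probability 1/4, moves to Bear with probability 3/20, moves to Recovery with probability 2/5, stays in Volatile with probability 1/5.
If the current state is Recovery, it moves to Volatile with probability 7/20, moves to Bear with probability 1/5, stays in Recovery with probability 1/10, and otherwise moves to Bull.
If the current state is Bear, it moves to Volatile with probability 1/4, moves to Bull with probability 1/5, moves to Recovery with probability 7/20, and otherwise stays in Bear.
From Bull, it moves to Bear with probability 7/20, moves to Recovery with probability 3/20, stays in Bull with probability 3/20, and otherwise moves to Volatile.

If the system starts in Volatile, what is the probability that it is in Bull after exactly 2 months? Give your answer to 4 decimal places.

0.2575

Propagate the distribution vector 2 months from Volatile.
After 0 months: (1.0000, 0.0000, 0.0000, 0.0000)
After 1 month: (0.2000, 0.4000, 0.1500, 0.2500)
After 2 months: (0.3050, 0.2100, 0.2275, 0.2575)
P(in Bull after 2 months) = 0.2575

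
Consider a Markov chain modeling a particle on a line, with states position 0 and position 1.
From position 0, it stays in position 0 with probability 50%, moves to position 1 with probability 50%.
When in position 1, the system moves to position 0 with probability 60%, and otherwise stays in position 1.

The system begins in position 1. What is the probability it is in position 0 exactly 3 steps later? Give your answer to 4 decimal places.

Propagate the distribution vector 3 steps from position 1.
After 0 steps: (0.0000, 1.0000)
After 1 step: (0.6000, 0.4000)
After 2 steps: (0.5400, 0.4600)
After 3 steps: (0.5460, 0.4540)
P(in position 0 after 3 steps) = 0.5460

0.5460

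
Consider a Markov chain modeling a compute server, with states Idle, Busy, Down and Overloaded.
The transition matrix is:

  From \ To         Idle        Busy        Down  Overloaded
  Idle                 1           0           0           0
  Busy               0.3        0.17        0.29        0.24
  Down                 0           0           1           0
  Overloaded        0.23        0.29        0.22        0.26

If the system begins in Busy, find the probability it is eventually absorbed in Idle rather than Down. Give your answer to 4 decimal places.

0.5090

Let h(s) be the probability of absorption at Idle starting from transient state s. Then h(Idle) = 1 and h(Down) = 0. By first-step analysis:
h(Busy) = 0.3·1 + 0.17·h(Busy) + 0.29·0 + 0.24·h(Overloaded)
h(Overloaded) = 0.23·1 + 0.29·h(Busy) + 0.22·0 + 0.26·h(Overloaded)
Solving: h(Busy) = 0.5090, h(Overloaded) = 0.5103.
Starting from Busy, the probability is 0.5090.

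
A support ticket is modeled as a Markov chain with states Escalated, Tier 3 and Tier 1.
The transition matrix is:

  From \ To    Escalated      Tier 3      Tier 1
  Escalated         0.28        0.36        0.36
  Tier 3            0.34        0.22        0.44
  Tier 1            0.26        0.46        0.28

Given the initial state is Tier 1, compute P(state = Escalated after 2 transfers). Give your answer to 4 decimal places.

0.3020

Sum over the intermediate state after 1 transfer:
P = P(Tier 1→Escalated)·P(Escalated→Escalated) + P(Tier 1→Tier 3)·P(Tier 3→Escalated) + P(Tier 1→Tier 1)·P(Tier 1→Escalated)
  = 0.26×0.28 + 0.46×0.34 + 0.28×0.26
  = 0.0728 + 0.1564 + 0.0728 = 0.3020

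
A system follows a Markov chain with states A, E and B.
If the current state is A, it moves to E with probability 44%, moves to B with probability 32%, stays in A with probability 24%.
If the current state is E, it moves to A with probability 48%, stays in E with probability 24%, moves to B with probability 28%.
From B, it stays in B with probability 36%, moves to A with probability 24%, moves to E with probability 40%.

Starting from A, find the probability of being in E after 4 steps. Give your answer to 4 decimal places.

0.3553

Propagate the distribution vector 4 steps from A.
After 0 steps: (1.0000, 0.0000, 0.0000)
After 1 step: (0.2400, 0.4400, 0.3200)
After 2 steps: (0.3456, 0.3392, 0.3152)
After 3 steps: (0.3214, 0.3596, 0.3190)
After 4 steps: (0.3263, 0.3553, 0.3184)
P(in E after 4 steps) = 0.3553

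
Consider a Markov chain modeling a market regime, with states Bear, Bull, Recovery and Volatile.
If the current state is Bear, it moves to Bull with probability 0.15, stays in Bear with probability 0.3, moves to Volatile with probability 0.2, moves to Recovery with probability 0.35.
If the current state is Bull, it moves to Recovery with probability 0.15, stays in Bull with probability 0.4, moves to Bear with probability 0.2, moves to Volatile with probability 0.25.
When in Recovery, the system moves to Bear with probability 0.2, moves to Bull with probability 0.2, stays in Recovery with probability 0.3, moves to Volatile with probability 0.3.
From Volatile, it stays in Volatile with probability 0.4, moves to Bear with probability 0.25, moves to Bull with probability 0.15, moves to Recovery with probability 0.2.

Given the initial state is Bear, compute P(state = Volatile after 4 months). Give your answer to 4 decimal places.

Propagate the distribution vector 4 months from Bear.
After 0 months: (1.0000, 0.0000, 0.0000, 0.0000)
After 1 month: (0.3000, 0.1500, 0.3500, 0.2000)
After 2 months: (0.2400, 0.2050, 0.2725, 0.2825)
After 3 months: (0.2381, 0.2149, 0.2530, 0.2940)
After 4 months: (0.2385, 0.2164, 0.2503, 0.2948)
P(in Volatile after 4 months) = 0.2948

0.2948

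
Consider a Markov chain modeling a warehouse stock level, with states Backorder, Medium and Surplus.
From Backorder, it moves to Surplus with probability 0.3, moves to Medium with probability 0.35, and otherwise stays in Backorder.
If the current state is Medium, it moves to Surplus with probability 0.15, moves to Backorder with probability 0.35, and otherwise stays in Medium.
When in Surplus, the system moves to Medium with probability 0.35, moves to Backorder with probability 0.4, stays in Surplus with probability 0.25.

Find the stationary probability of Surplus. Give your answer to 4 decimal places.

0.2269

Let the stationary distribution be π with π = πP and π_1 + π_2 + π_3 = 1.
π_1 = 0.35·π_1 + 0.35·π_2 + 0.4·π_3
π_2 = 0.35·π_1 + 0.5·π_2 + 0.35·π_3
Solving with the normalization constraint gives π = (0.3613, 0.4118, 0.2269).
So the stationary probability of Surplus is 0.2269.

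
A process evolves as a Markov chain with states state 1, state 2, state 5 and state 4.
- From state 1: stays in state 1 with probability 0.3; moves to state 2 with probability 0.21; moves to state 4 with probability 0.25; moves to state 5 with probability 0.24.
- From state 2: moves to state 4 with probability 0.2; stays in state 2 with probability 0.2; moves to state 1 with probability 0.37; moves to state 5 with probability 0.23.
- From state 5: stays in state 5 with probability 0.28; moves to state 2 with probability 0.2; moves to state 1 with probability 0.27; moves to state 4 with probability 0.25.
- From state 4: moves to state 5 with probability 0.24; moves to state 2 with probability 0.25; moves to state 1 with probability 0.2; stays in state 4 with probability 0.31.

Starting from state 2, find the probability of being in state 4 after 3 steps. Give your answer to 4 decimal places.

Propagate the distribution vector 3 steps from state 2.
After 0 steps: (0.0000, 1.0000, 0.0000, 0.0000)
After 1 step: (0.3700, 0.2000, 0.2300, 0.2000)
After 2 steps: (0.2871, 0.2137, 0.2472, 0.2520)
After 3 steps: (0.2823, 0.2155, 0.2478, 0.2544)
P(in state 4 after 3 steps) = 0.2544

0.2544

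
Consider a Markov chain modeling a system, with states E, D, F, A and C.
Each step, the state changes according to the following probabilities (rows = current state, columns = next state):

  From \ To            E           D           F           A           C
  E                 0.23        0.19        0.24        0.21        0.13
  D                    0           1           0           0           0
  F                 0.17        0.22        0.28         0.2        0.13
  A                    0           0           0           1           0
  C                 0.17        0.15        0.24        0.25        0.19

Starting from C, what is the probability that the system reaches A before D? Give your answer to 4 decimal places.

0.5686

Let h(s) be the probability of absorption at A starting from transient state s. Then h(A) = 1 and h(D) = 0. By first-step analysis:
h(E) = 0.23·h(E) + 0.19·0 + 0.24·h(F) + 0.21·1 + 0.13·h(C)
h(F) = 0.17·h(E) + 0.22·0 + 0.28·h(F) + 0.2·1 + 0.13·h(C)
h(C) = 0.17·h(E) + 0.15·0 + 0.24·h(F) + 0.25·1 + 0.19·h(C)
Solving: h(E) = 0.5260, h(F) = 0.5046, h(C) = 0.5686.
Starting from C, the probability is 0.5686.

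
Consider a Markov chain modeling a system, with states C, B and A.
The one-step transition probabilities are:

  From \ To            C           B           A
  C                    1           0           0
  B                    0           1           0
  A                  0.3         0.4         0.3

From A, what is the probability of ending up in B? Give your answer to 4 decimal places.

Let h(s) be the probability of absorption at B starting from transient state s. Then h(B) = 1 and h(C) = 0. By first-step analysis:
h(A) = 0.3·0 + 0.4·1 + 0.3·h(A)
Solving: h(A) = 0.5714.
Starting from A, the probability is 0.5714.

0.5714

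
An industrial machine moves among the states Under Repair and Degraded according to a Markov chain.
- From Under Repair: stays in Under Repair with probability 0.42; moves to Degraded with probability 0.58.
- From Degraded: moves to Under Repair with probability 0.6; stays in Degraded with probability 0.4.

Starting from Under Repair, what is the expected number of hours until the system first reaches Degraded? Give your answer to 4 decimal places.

Let t(s) be the expected number of hours to first reach Degraded from state s, with t(Degraded) = 0. Conditioning on the first hour:
t(Under Repair) = 1 + 0.42·t(Under Repair)
Solving: t(Under Repair) = 1.7241.
Expected hours from Under Repair to Degraded: 1.7241.

1.7241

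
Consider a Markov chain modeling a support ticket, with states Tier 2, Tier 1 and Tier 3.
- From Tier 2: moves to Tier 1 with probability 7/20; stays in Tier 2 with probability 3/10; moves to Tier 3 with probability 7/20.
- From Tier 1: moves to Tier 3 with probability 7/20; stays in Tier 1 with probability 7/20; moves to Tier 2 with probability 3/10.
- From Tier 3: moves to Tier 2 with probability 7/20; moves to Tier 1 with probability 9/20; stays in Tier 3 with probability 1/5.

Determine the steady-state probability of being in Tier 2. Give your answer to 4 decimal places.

0.3152

Let the stationary distribution be π with π = πP and π_1 + π_2 + π_3 = 1.
π_1 = 0.3·π_1 + 0.3·π_2 + 0.35·π_3
π_2 = 0.35·π_1 + 0.35·π_2 + 0.45·π_3
Solving with the normalization constraint gives π = (0.3152, 0.3804, 0.3043).
So the stationary probability of Tier 2 is 0.3152.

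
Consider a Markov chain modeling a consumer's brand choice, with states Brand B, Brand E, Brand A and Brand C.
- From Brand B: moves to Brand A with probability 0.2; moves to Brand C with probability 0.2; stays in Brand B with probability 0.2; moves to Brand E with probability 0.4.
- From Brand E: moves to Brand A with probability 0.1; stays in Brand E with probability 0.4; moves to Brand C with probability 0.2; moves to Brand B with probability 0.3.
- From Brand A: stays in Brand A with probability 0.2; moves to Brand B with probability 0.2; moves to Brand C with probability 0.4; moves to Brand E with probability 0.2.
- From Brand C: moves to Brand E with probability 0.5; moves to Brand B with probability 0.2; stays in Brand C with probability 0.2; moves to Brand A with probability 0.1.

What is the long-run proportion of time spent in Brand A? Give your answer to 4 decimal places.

Let the stationary distribution be π with π = πP and π_1 + π_2 + π_3 + π_4 = 1.
π_1 = 0.2·π_1 + 0.3·π_2 + 0.2·π_3 + 0.2·π_4
π_2 = 0.4·π_1 + 0.4·π_2 + 0.2·π_3 + 0.5·π_4
π_3 = 0.2·π_1 + 0.1·π_2 + 0.2·π_3 + 0.1·π_4
Solving with the normalization constraint gives π = (0.2395, 0.3952, 0.1377, 0.2275).
So the stationary probability of Brand A is 0.1377.

0.1377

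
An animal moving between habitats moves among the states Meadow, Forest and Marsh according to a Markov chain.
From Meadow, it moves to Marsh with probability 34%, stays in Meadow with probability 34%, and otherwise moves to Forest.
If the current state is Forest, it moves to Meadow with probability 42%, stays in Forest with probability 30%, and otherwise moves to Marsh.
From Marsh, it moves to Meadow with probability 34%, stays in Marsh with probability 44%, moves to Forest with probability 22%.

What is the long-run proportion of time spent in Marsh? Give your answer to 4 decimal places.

0.3592

Let the stationary distribution be π with π = πP and π_1 + π_2 + π_3 = 1.
π_1 = 0.34·π_1 + 0.42·π_2 + 0.34·π_3
π_2 = 0.32·π_1 + 0.3·π_2 + 0.22·π_3
Solving with the normalization constraint gives π = (0.3623, 0.2785, 0.3592).
So the stationary probability of Marsh is 0.3592.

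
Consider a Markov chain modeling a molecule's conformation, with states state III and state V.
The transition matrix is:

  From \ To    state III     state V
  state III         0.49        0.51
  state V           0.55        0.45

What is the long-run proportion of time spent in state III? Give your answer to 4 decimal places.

Let the stationary distribution be π with π = πP and π_1 + π_2 = 1.
π_1 = 0.49·π_1 + 0.55·π_2
Solving with the normalization constraint gives π = (0.5189, 0.4811).
So the stationary probability of state III is 0.5189.

0.5189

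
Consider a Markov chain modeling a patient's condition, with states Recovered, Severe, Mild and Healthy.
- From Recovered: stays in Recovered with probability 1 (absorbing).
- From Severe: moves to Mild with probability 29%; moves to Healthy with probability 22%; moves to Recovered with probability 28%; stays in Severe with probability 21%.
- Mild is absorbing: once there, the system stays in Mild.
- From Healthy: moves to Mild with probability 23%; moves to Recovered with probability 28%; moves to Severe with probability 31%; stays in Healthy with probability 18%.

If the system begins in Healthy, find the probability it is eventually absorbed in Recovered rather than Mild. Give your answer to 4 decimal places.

Let h(s) be the probability of absorption at Recovered starting from transient state s. Then h(Recovered) = 1 and h(Mild) = 0. By first-step analysis:
h(Severe) = 0.28·1 + 0.21·h(Severe) + 0.29·0 + 0.22·h(Healthy)
h(Healthy) = 0.28·1 + 0.31·h(Severe) + 0.23·0 + 0.18·h(Healthy)
Solving: h(Severe) = 0.5024, h(Healthy) = 0.5314.
Starting from Healthy, the probability is 0.5314.

0.5314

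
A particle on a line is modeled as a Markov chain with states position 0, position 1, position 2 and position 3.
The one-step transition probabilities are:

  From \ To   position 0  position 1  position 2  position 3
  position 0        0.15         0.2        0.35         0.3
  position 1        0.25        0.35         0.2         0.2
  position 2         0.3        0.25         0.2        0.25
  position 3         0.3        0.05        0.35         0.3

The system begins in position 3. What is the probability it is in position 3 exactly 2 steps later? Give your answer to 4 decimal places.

Propagate the distribution vector 2 steps from position 3.
After 0 steps: (0.0000, 0.0000, 0.0000, 1.0000)
After 1 step: (0.3000, 0.0500, 0.3500, 0.3000)
After 2 steps: (0.2525, 0.1800, 0.2900, 0.2775)
P(in position 3 after 2 steps) = 0.2775

0.2775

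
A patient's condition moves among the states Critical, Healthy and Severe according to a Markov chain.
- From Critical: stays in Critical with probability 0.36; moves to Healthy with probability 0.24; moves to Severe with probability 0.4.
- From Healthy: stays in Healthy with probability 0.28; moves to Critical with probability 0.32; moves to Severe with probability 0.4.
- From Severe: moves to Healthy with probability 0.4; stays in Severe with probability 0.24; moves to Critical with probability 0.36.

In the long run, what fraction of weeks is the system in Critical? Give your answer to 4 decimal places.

0.3477

Let the stationary distribution be π with π = πP and π_1 + π_2 + π_3 = 1.
π_1 = 0.36·π_1 + 0.32·π_2 + 0.36·π_3
π_2 = 0.24·π_1 + 0.28·π_2 + 0.4·π_3
Solving with the normalization constraint gives π = (0.3477, 0.3075, 0.3448).
So the stationary probability of Critical is 0.3477.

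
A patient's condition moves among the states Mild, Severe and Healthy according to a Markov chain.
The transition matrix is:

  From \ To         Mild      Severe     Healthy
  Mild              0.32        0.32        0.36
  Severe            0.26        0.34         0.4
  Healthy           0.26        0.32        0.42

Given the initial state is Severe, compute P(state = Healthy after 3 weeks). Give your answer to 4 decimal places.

Propagate the distribution vector 3 weeks from Severe.
After 0 weeks: (0.0000, 1.0000, 0.0000)
After 1 week: (0.2600, 0.3400, 0.4000)
After 2 weeks: (0.2756, 0.3268, 0.3976)
After 3 weeks: (0.2765, 0.3265, 0.3969)
P(in Healthy after 3 weeks) = 0.3969

0.3969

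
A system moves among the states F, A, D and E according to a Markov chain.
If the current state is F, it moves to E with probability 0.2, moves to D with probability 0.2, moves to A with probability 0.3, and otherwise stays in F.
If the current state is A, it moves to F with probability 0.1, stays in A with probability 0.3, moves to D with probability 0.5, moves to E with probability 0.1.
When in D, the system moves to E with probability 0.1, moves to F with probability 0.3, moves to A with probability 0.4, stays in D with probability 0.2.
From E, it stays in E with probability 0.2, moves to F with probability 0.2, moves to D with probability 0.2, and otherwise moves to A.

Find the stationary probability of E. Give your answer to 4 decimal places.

0.1353

Let the stationary distribution be π with π = πP and π_1 + π_2 + π_3 + π_4 = 1.
π_1 = 0.3·π_1 + 0.1·π_2 + 0.3·π_3 + 0.2·π_4
π_2 = 0.3·π_1 + 0.3·π_2 + 0.4·π_3 + 0.4·π_4
π_3 = 0.2·π_1 + 0.5·π_2 + 0.2·π_3 + 0.2·π_4
Solving with the normalization constraint gives π = (0.2177, 0.3438, 0.3032, 0.1353).
So the stationary probability of E is 0.1353.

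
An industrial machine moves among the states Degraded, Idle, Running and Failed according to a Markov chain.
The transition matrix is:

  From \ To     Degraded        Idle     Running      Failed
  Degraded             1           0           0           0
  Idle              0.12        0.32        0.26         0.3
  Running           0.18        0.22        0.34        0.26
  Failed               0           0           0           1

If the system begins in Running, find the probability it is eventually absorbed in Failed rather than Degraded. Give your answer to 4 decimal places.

Let h(s) be the probability of absorption at Failed starting from transient state s. Then h(Failed) = 1 and h(Degraded) = 0. By first-step analysis:
h(Idle) = 0.12·0 + 0.32·h(Idle) + 0.26·h(Running) + 0.3·1
h(Running) = 0.18·0 + 0.22·h(Idle) + 0.34·h(Running) + 0.26·1
Solving: h(Idle) = 0.6782, h(Running) = 0.6200.
Starting from Running, the probability is 0.6200.

0.6200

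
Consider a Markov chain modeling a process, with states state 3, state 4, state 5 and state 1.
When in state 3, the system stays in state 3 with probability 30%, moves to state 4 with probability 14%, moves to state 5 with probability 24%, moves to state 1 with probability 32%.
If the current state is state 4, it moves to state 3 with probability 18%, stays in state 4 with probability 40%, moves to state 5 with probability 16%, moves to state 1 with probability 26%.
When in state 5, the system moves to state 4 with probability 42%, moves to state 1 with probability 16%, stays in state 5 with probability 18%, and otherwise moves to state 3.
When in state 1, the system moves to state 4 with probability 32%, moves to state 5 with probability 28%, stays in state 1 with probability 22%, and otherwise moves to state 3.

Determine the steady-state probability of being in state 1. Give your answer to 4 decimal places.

Let the stationary distribution be π with π = πP and π_1 + π_2 + π_3 + π_4 = 1.
π_1 = 0.3·π_1 + 0.18·π_2 + 0.24·π_3 + 0.18·π_4
π_2 = 0.14·π_1 + 0.4·π_2 + 0.42·π_3 + 0.32·π_4
π_3 = 0.24·π_1 + 0.16·π_2 + 0.18·π_3 + 0.28·π_4
Solving with the normalization constraint gives π = (0.2189, 0.3279, 0.2108, 0.2424).
So the stationary probability of state 1 is 0.2424.

0.2424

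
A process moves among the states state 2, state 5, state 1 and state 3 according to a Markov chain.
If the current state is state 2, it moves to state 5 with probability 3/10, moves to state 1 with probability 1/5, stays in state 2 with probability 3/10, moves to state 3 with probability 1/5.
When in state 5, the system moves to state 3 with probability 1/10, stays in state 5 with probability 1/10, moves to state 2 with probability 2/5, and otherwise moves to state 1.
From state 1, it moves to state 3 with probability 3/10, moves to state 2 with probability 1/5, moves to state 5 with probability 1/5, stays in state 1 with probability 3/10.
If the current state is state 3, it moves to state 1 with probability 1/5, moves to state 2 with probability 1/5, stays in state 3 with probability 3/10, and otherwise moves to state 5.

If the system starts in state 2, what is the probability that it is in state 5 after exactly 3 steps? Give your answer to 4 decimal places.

Propagate the distribution vector 3 steps from state 2.
After 0 steps: (1.0000, 0.0000, 0.0000, 0.0000)
After 1 step: (0.3000, 0.3000, 0.2000, 0.2000)
After 2 steps: (0.2900, 0.2200, 0.2800, 0.2100)
After 3 steps: (0.2730, 0.2280, 0.2720, 0.2270)
P(in state 5 after 3 steps) = 0.2280

0.2280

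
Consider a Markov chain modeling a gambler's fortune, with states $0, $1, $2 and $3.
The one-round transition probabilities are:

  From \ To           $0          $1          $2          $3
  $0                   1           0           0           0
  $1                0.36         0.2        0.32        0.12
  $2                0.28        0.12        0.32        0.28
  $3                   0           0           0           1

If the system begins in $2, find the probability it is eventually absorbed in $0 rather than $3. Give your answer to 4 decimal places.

0.5285

Let h(s) be the probability of absorption at $0 starting from transient state s. Then h($0) = 1 and h($3) = 0. By first-step analysis:
h($1) = 0.36·1 + 0.2·h($1) + 0.32·h($2) + 0.12·0
h($2) = 0.28·1 + 0.12·h($1) + 0.32·h($2) + 0.28·0
Solving: h($1) = 0.6614, h($2) = 0.5285.
Starting from $2, the probability is 0.5285.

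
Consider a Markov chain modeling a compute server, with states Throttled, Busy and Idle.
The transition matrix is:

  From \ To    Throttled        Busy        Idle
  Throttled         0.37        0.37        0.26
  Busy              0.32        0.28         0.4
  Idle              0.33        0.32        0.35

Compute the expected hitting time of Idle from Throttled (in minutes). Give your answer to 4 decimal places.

3.2518

Let t(s) be the expected number of minutes to first reach Idle from state s, with t(Idle) = 0. Conditioning on the first minute:
t(Throttled) = 1 + 0.37·t(Throttled) + 0.37·t(Busy)
t(Busy) = 1 + 0.32·t(Throttled) + 0.28·t(Busy)
Solving: t(Throttled) = 3.2518, t(Busy) = 2.8341.
Expected minutes from Throttled to Idle: 3.2518.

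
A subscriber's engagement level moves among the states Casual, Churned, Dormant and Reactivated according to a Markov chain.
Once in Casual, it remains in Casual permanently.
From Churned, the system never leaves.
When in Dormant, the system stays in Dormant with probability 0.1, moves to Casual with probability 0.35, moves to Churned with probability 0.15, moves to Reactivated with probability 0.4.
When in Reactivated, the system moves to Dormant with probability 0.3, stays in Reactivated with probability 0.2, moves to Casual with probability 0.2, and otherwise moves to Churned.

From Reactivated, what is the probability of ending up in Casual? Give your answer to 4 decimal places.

0.4750

Let h(s) be the probability of absorption at Casual starting from transient state s. Then h(Casual) = 1 and h(Churned) = 0. By first-step analysis:
h(Dormant) = 0.35·1 + 0.15·0 + 0.1·h(Dormant) + 0.4·h(Reactivated)
h(Reactivated) = 0.2·1 + 0.3·0 + 0.3·h(Dormant) + 0.2·h(Reactivated)
Solving: h(Dormant) = 0.6000, h(Reactivated) = 0.4750.
Starting from Reactivated, the probability is 0.4750.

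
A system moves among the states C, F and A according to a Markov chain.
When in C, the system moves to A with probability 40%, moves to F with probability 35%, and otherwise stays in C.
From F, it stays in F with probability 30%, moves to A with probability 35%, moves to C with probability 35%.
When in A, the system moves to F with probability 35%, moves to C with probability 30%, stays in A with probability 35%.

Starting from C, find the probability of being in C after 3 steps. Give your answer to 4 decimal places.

0.3014

Propagate the distribution vector 3 steps from C.
After 0 steps: (1.0000, 0.0000, 0.0000)
After 1 step: (0.2500, 0.3500, 0.4000)
After 2 steps: (0.3050, 0.3325, 0.3625)
After 3 steps: (0.3014, 0.3334, 0.3653)
P(in C after 3 steps) = 0.3014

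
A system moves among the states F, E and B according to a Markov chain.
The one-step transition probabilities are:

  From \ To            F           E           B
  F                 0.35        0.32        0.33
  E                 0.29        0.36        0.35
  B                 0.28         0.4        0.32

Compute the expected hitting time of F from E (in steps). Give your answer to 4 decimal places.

3.4892

Let t(s) be the expected number of steps to first reach F from state s, with t(F) = 0. Conditioning on the first step:
t(E) = 1 + 0.36·t(E) + 0.35·t(B)
t(B) = 1 + 0.4·t(E) + 0.32·t(B)
Solving: t(E) = 3.4892, t(B) = 3.5230.
Expected steps from E to F: 3.4892.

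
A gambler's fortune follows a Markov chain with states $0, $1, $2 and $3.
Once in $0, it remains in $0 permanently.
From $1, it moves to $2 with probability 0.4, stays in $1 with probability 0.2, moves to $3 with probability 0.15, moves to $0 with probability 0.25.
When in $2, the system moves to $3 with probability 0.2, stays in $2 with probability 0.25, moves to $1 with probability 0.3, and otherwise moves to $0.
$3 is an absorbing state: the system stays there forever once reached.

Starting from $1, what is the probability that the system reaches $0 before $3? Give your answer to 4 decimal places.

0.5990

Let h(s) be the probability of absorption at $0 starting from transient state s. Then h($0) = 1 and h($3) = 0. By first-step analysis:
h($1) = 0.25·1 + 0.2·h($1) + 0.4·h($2) + 0.15·0
h($2) = 0.25·1 + 0.3·h($1) + 0.25·h($2) + 0.2·0
Solving: h($1) = 0.5990, h($2) = 0.5729.
Starting from $1, the probability is 0.5990.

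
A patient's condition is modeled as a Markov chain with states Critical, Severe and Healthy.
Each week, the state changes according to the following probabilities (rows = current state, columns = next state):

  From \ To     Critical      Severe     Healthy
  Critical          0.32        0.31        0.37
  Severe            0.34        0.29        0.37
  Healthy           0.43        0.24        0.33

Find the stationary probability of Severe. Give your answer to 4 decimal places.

0.2795

Let the stationary distribution be π with π = πP and π_1 + π_2 + π_3 = 1.
π_1 = 0.32·π_1 + 0.34·π_2 + 0.43·π_3
π_2 = 0.31·π_1 + 0.29·π_2 + 0.24·π_3
Solving with the normalization constraint gives π = (0.3647, 0.2795, 0.3558).
So the stationary probability of Severe is 0.2795.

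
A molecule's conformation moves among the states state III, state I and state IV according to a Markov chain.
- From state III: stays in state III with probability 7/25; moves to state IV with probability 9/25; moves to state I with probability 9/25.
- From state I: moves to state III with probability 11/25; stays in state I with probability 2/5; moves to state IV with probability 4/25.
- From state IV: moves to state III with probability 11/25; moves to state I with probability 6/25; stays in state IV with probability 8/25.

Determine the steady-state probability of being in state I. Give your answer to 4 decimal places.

Let the stationary distribution be π with π = πP and π_1 + π_2 + π_3 = 1.
π_1 = 0.28·π_1 + 0.44·π_2 + 0.44·π_3
π_2 = 0.36·π_1 + 0.4·π_2 + 0.24·π_3
Solving with the normalization constraint gives π = (0.3793, 0.3399, 0.2808).
So the stationary probability of state I is 0.3399.

0.3399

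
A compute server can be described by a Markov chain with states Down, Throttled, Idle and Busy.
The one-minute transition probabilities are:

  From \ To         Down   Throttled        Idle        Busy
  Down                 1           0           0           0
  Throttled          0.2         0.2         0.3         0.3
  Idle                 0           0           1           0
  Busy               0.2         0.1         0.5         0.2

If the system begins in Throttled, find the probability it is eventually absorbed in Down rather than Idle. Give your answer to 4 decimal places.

Let h(s) be the probability of absorption at Down starting from transient state s. Then h(Down) = 1 and h(Idle) = 0. By first-step analysis:
h(Throttled) = 0.2·1 + 0.2·h(Throttled) + 0.3·0 + 0.3·h(Busy)
h(Busy) = 0.2·1 + 0.1·h(Throttled) + 0.5·0 + 0.2·h(Busy)
Solving: h(Throttled) = 0.3607, h(Busy) = 0.2951.
Starting from Throttled, the probability is 0.3607.

0.3607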